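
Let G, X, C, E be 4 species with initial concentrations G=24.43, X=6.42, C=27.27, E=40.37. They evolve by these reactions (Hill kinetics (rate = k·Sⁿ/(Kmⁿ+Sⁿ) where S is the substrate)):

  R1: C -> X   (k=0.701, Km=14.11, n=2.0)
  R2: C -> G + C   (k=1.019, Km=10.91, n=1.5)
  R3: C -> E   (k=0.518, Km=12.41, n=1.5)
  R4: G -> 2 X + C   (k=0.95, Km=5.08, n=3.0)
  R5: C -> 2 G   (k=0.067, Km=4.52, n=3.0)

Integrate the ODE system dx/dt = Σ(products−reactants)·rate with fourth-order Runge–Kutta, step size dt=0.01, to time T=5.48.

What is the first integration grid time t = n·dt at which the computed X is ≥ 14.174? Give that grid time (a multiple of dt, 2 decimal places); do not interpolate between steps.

Threshold first reached at t = 3.19

RK4 with dt=0.01: 548 steps to T=5.48. Trajectory (selected grid times):
t=0.00: G=24.43 X=6.42 C=27.27 E=40.37
t=0.61: G=24.43 X=7.91 C=27.22 E=40.61
t=1.22: G=24.44 X=9.39 C=27.18 E=40.85
t=1.83: G=24.44 X=10.88 C=27.14 E=41.09
t=2.44: G=24.44 X=12.36 C=27.09 E=41.34
t=3.04: G=24.44 X=13.82 C=27.05 E=41.57
t=3.18: G=24.44 X=14.16 C=27.04 E=41.63
t=3.19: G=24.44 X=14.19 C=27.04 E=41.63
t=3.65: G=24.44 X=15.31 C=27.01 E=41.81
t=4.26: G=24.45 X=16.79 C=26.96 E=42.05
t=4.87: G=24.45 X=18.28 C=26.92 E=42.30
t=5.48: G=24.45 X=19.76 C=26.88 E=42.54
X(3.18)=14.163 < 14.174 but X(3.19)=14.188 ≥ 14.174, so the first grid time is t=3.19.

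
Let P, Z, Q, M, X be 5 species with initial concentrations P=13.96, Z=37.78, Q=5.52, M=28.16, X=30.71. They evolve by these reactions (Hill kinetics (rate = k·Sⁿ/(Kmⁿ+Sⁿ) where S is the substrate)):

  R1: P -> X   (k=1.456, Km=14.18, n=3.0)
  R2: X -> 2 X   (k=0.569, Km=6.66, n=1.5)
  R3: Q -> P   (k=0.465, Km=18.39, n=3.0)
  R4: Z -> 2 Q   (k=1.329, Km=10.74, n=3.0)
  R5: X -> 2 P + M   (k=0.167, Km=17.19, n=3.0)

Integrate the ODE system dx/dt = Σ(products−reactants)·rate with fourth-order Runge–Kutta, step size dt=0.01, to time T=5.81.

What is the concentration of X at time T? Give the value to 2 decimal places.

X at T = 36.63

RK4 with dt=0.01: 581 steps to T=5.81. Trajectory (selected grid times):
t=0.00: P=13.96 Z=37.78 Q=5.52 M=28.16 X=30.71
t=0.65: P=13.70 Z=36.94 Q=7.20 M=28.25 X=31.41
t=1.29: P=13.47 Z=36.11 Q=8.83 M=28.35 X=32.09
t=1.94: P=13.27 Z=35.27 Q=10.47 M=28.44 X=32.76
t=2.58: P=13.10 Z=34.44 Q=12.07 M=28.53 X=33.42
t=3.23: P=12.95 Z=33.60 Q=13.67 M=28.63 X=34.07
t=3.87: P=12.84 Z=32.78 Q=15.22 M=28.72 X=34.71
t=4.52: P=12.75 Z=31.95 Q=16.76 M=28.82 X=35.36
t=5.16: P=12.69 Z=31.13 Q=18.26 M=28.92 X=35.99
t=5.81: P=12.65 Z=30.30 Q=19.76 M=29.02 X=36.63
Read off X at T=5.81: 36.63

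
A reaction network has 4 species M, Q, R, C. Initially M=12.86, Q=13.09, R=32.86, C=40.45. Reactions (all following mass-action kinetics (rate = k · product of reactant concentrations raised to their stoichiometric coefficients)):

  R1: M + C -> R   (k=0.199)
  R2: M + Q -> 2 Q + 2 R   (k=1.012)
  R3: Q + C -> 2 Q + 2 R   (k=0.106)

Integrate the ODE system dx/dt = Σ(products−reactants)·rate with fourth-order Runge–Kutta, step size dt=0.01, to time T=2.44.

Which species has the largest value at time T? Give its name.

Dominant species at T: R

RK4 with dt=0.01: 244 steps to T=2.44. Trajectory (selected grid times):
t=0.00: M=12.86 Q=13.09 R=32.86 C=40.45
t=0.27: M=0.00 Q=44.91 R=99.95 C=14.59
t=0.54: M=0.00 Q=56.18 R=122.48 C=3.33
t=0.81: M=0.00 Q=58.87 R=127.86 C=0.63
t=1.08: M=0.00 Q=59.39 R=128.90 C=0.12
t=1.36: M=0.00 Q=59.48 R=129.09 C=0.02
t=1.63: M=0.00 Q=59.50 R=129.13 C=0.00
t=1.90: M=0.00 Q=59.50 R=129.13 C=0.00
t=2.17: M=0.00 Q=59.50 R=129.13 C=0.00
t=2.44: M=0.00 Q=59.50 R=129.13 C=0.00
At T=2.44: M=0.00 Q=59.50 R=129.13 C=0.00; the largest is R.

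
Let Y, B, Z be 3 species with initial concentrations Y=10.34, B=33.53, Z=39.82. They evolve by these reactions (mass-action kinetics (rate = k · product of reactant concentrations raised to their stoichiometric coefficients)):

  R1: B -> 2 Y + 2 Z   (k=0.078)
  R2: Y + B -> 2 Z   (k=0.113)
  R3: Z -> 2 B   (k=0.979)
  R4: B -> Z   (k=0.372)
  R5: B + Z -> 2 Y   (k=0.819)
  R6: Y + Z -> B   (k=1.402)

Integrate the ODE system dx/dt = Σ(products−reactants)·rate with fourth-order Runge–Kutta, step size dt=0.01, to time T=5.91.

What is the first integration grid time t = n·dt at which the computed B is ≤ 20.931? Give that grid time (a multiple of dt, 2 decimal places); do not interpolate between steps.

Threshold first reached at t = 0.31

RK4 with dt=0.01: 591 steps to T=5.91. Trajectory (selected grid times):
t=0.00: Y=10.34 B=33.53 Z=39.82
t=0.30: Y=18.75 B=21.10 Z=2.32
t=0.31: Y=18.53 B=20.82 Z=2.29
t=0.66: Y=13.11 B=14.15 Z=1.64
t=1.31: Y=8.57 B=8.84 Z=1.10
t=1.97: Y=6.42 B=6.40 Z=0.85
t=2.63: Y=5.18 B=5.03 Z=0.71
t=3.28: Y=4.39 B=4.18 Z=0.61
t=3.94: Y=3.83 B=3.58 Z=0.55
t=4.60: Y=3.42 B=3.15 Z=0.50
t=5.25: Y=3.11 B=2.83 Z=0.46
t=5.91: Y=2.86 B=2.59 Z=0.43
B(0.30)=21.104 > 20.931 but B(0.31)=20.820 ≤ 20.931, so the first grid time is t=0.31.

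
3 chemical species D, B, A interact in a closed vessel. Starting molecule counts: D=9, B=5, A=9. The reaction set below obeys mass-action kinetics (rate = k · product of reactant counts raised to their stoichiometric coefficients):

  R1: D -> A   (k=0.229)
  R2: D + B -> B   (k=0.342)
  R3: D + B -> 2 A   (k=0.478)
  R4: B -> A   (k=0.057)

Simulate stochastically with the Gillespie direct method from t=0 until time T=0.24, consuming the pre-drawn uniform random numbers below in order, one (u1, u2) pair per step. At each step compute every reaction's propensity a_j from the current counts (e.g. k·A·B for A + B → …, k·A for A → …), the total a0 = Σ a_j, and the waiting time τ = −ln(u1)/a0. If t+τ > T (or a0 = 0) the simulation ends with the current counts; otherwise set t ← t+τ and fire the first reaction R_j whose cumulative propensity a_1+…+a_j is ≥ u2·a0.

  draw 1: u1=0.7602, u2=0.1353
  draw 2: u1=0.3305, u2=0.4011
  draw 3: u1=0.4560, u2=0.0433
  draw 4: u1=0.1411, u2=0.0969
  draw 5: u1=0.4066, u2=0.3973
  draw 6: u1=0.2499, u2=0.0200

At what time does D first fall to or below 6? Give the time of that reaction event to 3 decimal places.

t=0.000: D=9 B=5 A=9
Draw 1: a1=2.061, a2=15.390, a3=21.510, a4=0.285, a0=39.246; τ=−ln(0.7602)/39.246=0.007 → t=0.007; u2·a0=0.1353·39.246=5.310; a1=2.061 < 5.310 ≤ a1+a2=17.451 → R2 fires; D=8 B=5 A=9
Draw 2: a1=1.832, a2=13.680, a3=19.120, a4=0.285, a0=34.917; τ=−ln(0.3305)/34.917=0.032 → t=0.039; u2·a0=0.4011·34.917=14.005; a1=1.832 < 14.005 ≤ a1+a2=15.512 → R2 fires; D=7 B=5 A=9
Draw 3: a1=1.603, a2=11.970, a3=16.730, a4=0.285, a0=30.588; τ=−ln(0.4560)/30.588=0.026 → t=0.064; u2·a0=0.0433·30.588=1.324 ≤ a1=1.603 → R1 fires; D=6 B=5 A=10
Draw 4: a1=1.374, a2=10.260, a3=14.340, a4=0.285, a0=26.259; τ=−ln(0.1411)/26.259=0.075 → t=0.139; u2·a0=0.0969·26.259=2.544; a1=1.374 < 2.544 ≤ a1+a2=11.634 → R2 fires; D=5 B=5 A=10
Draw 5: a1=1.145, a2=8.550, a3=11.950, a4=0.285, a0=21.930; τ=−ln(0.4066)/21.930=0.041 → t=0.180; u2·a0=0.3973·21.930=8.713; a1=1.145 < 8.713 ≤ a1+a2=9.695 → R2 fires; D=4 B=5 A=10
Draw 6: a1=0.916, a2=6.840, a3=9.560, a4=0.285, a0=17.601; τ=−ln(0.2499)/17.601=0.079 → t=0.259 > T=0.24: stop.
D first becomes ≤ 6 when it reaches 6 at the event at t=0.064.

Threshold first reached at t = 0.064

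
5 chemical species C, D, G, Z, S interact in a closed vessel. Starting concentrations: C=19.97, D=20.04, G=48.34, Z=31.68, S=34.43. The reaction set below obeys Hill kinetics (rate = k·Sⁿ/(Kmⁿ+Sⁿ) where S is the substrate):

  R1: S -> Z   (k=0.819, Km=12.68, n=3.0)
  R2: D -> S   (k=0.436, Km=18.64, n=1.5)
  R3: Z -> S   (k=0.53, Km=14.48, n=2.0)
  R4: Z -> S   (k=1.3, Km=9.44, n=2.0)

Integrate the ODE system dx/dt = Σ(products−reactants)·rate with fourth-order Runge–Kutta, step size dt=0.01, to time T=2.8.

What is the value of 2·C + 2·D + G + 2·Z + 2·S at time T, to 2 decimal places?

Check how each reaction changes W = 2·C + 2·D + G + 2·Z + 2·S (weight of products minus weight of reactants):
R1: S -> Z: (2·1) − (2·1) = 2 − 2 = 0
R2: D -> S: (2·1) − (2·1) = 2 − 2 = 0
R3: Z -> S: (2·1) − (2·1) = 2 − 2 = 0
R4: Z -> S: (2·1) − (2·1) = 2 − 2 = 0
Every reaction leaves W unchanged, so W is conserved and no simulation is needed: W(T) = W(0) = 2·19.97 + 2·20.04 + 48.34 + 2·31.68 + 2·34.43 = 260.58

Value at T = 260.58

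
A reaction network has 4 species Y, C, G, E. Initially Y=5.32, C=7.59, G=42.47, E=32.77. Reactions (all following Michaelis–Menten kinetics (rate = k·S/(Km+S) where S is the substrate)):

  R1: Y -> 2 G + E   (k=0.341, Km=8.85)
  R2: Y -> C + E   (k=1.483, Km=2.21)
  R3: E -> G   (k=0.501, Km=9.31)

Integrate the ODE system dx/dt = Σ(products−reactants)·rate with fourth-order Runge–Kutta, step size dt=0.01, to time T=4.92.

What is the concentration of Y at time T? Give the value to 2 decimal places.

Y at T = 1.00

RK4 with dt=0.01: 492 steps to T=4.92. Trajectory (selected grid times):
t=0.00: Y=5.32 C=7.59 G=42.47 E=32.77
t=0.55: Y=4.69 C=8.16 G=42.82 E=33.19
t=1.09: Y=4.09 C=8.69 G=43.15 E=33.57
t=1.64: Y=3.52 C=9.20 G=43.48 E=33.93
t=2.19: Y=2.99 C=9.69 G=43.80 E=34.25
t=2.73: Y=2.50 C=10.13 G=44.10 E=34.52
t=3.28: Y=2.05 C=10.54 G=44.39 E=34.75
t=3.83: Y=1.65 C=10.92 G=44.68 E=34.94
t=4.37: Y=1.30 C=11.23 G=44.94 E=35.07
t=4.92: Y=1.00 C=11.51 G=45.20 E=35.15
Read off Y at T=4.92: 1.00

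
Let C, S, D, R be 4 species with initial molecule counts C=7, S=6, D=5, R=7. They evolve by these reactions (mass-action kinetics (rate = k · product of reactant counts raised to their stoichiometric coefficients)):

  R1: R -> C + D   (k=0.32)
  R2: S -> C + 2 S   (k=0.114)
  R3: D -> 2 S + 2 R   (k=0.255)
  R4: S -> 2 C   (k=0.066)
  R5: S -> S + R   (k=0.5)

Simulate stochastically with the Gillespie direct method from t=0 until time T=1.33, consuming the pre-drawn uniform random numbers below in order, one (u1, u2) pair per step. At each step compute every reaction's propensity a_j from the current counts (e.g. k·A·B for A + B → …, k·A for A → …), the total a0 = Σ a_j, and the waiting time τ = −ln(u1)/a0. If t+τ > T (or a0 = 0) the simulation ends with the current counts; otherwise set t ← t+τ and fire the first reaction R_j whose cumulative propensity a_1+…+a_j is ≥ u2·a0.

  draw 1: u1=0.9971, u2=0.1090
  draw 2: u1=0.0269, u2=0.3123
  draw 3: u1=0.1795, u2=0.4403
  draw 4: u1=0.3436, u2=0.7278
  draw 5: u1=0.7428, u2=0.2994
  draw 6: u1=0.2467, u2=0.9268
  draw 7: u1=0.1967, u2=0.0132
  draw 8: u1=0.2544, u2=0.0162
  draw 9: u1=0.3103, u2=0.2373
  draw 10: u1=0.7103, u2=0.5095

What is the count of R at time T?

R at T = 8

t=0.000: C=7 S=6 D=5 R=7
Draw 1: a1=2.240, a2=0.684, a3=1.275, a4=0.396, a5=3.000, a0=7.595; τ=−ln(0.9971)/7.595=0.000 → t=0.000; u2·a0=0.1090·7.595=0.828 ≤ a1=2.240 → R1 fires; C=8 S=6 D=6 R=6
Draw 2: a1=1.920, a2=0.684, a3=1.530, a4=0.396, a5=3.000, a0=7.530; τ=−ln(0.0269)/7.530=0.480 → t=0.481; u2·a0=0.3123·7.530=2.352; a1=1.920 < 2.352 ≤ a1+a2=2.604 → R2 fires; C=9 S=7 D=6 R=6
Draw 3: a1=1.920, a2=0.798, a3=1.530, a4=0.462, a5=3.500, a0=8.210; τ=−ln(0.1795)/8.210=0.209 → t=0.690; u2·a0=0.4403·8.210=3.615; a1+a2=2.718 < 3.615 ≤ a1+…+a3=4.248 → R3 fires; C=9 S=9 D=5 R=8
Draw 4: a1=2.560, a2=1.026, a3=1.275, a4=0.594, a5=4.500, a0=9.955; τ=−ln(0.3436)/9.955=0.107 → t=0.797; u2·a0=0.7278·9.955=7.245; a1+…+a4=5.455 < 7.245 ≤ a1+…+a5=9.955 → R5 fires; C=9 S=9 D=5 R=9
Draw 5: a1=2.880, a2=1.026, a3=1.275, a4=0.594, a5=4.500, a0=10.275; τ=−ln(0.7428)/10.275=0.029 → t=0.826; u2·a0=0.2994·10.275=3.076; a1=2.880 < 3.076 ≤ a1+a2=3.906 → R2 fires; C=10 S=10 D=5 R=9
Draw 6: a1=2.880, a2=1.140, a3=1.275, a4=0.660, a5=5.000, a0=10.955; τ=−ln(0.2467)/10.955=0.128 → t=0.954; u2·a0=0.9268·10.955=10.153; a1+…+a4=5.955 < 10.153 ≤ a1+…+a5=10.955 → R5 fires; C=10 S=10 D=5 R=10
Draw 7: a1=3.200, a2=1.140, a3=1.275, a4=0.660, a5=5.000, a0=11.275; τ=−ln(0.1967)/11.275=0.144 → t=1.098; u2·a0=0.0132·11.275=0.149 ≤ a1=3.200 → R1 fires; C=11 S=10 D=6 R=9
Draw 8: a1=2.880, a2=1.140, a3=1.530, a4=0.660, a5=5.000, a0=11.210; τ=−ln(0.2544)/11.210=0.122 → t=1.220; u2·a0=0.0162·11.210=0.182 ≤ a1=2.880 → R1 fires; C=12 S=10 D=7 R=8
Draw 9: a1=2.560, a2=1.140, a3=1.785, a4=0.660, a5=5.000, a0=11.145; τ=−ln(0.3103)/11.145=0.105 → t=1.325; u2·a0=0.2373·11.145=2.645; a1=2.560 < 2.645 ≤ a1+a2=3.700 → R2 fires; C=13 S=11 D=7 R=8
Draw 10: a1=2.560, a2=1.254, a3=1.785, a4=0.726, a5=5.500, a0=11.825; τ=−ln(0.7103)/11.825=0.029 → t=1.354 > T=1.33: stop.
Read off R at T=1.33: 8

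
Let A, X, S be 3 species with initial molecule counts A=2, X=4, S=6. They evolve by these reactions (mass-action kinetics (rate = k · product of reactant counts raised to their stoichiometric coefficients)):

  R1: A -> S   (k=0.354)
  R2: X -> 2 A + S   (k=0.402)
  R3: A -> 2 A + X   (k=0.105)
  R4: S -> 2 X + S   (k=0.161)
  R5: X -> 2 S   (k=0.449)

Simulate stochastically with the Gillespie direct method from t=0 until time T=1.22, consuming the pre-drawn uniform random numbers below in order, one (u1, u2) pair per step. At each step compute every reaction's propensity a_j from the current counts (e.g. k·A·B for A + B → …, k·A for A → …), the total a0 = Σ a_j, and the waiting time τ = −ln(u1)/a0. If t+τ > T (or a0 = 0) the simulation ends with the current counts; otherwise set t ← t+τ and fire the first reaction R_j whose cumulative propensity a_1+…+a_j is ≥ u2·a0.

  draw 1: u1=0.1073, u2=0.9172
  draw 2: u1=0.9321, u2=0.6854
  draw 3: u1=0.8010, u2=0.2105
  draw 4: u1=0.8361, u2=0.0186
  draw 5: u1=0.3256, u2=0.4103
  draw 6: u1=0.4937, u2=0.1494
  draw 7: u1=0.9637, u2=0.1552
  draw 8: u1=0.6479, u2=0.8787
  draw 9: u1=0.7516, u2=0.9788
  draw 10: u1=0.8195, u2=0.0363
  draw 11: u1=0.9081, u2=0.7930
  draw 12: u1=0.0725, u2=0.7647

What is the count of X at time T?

t=0.000: A=2 X=4 S=6
Draw 1: a1=0.708, a2=1.608, a3=0.210, a4=0.966, a5=1.796, a0=5.288; τ=−ln(0.1073)/5.288=0.422 → t=0.422; u2·a0=0.9172·5.288=4.850; a1+…+a4=3.492 < 4.850 ≤ a1+…+a5=5.288 → R5 fires; A=2 X=3 S=8
Draw 2: a1=0.708, a2=1.206, a3=0.210, a4=1.288, a5=1.347, a0=4.759; τ=−ln(0.9321)/4.759=0.015 → t=0.437; u2·a0=0.6854·4.759=3.262; a1+…+a3=2.124 < 3.262 ≤ a1+…+a4=3.412 → R4 fires; A=2 X=5 S=8
Draw 3: a1=0.708, a2=2.010, a3=0.210, a4=1.288, a5=2.245, a0=6.461; τ=−ln(0.8010)/6.461=0.034 → t=0.471; u2·a0=0.2105·6.461=1.360; a1=0.708 < 1.360 ≤ a1+a2=2.718 → R2 fires; A=4 X=4 S=9
Draw 4: a1=1.416, a2=1.608, a3=0.420, a4=1.449, a5=1.796, a0=6.689; τ=−ln(0.8361)/6.689=0.027 → t=0.498; u2·a0=0.0186·6.689=0.124 ≤ a1=1.416 → R1 fires; A=3 X=4 S=10
Draw 5: a1=1.062, a2=1.608, a3=0.315, a4=1.610, a5=1.796, a0=6.391; τ=−ln(0.3256)/6.391=0.176 → t=0.674; u2·a0=0.4103·6.391=2.622; a1=1.062 < 2.622 ≤ a1+a2=2.670 → R2 fires; A=5 X=3 S=11
Draw 6: a1=1.770, a2=1.206, a3=0.525, a4=1.771, a5=1.347, a0=6.619; τ=−ln(0.4937)/6.619=0.107 → t=0.780; u2·a0=0.1494·6.619=0.989 ≤ a1=1.770 → R1 fires; A=4 X=3 S=12
Draw 7: a1=1.416, a2=1.206, a3=0.420, a4=1.932, a5=1.347, a0=6.321; τ=−ln(0.9637)/6.321=0.006 → t=0.786; u2·a0=0.1552·6.321=0.981 ≤ a1=1.416 → R1 fires; A=3 X=3 S=13
Draw 8: a1=1.062, a2=1.206, a3=0.315, a4=2.093, a5=1.347, a0=6.023; τ=−ln(0.6479)/6.023=0.072 → t=0.858; u2·a0=0.8787·6.023=5.292; a1+…+a4=4.676 < 5.292 ≤ a1+…+a5=6.023 → R5 fires; A=3 X=2 S=15
Draw 9: a1=1.062, a2=0.804, a3=0.315, a4=2.415, a5=0.898, a0=5.494; τ=−ln(0.7516)/5.494=0.052 → t=0.910; u2·a0=0.9788·5.494=5.378; a1+…+a4=4.596 < 5.378 ≤ a1+…+a5=5.494 → R5 fires; A=3 X=1 S=17
Draw 10: a1=1.062, a2=0.402, a3=0.315, a4=2.737, a5=0.449, a0=4.965; τ=−ln(0.8195)/4.965=0.040 → t=0.950; u2·a0=0.0363·4.965=0.180 ≤ a1=1.062 → R1 fires; A=2 X=1 S=18
Draw 11: a1=0.708, a2=0.402, a3=0.210, a4=2.898, a5=0.449, a0=4.667; τ=−ln(0.9081)/4.667=0.021 → t=0.971; u2·a0=0.7930·4.667=3.701; a1+…+a3=1.320 < 3.701 ≤ a1+…+a4=4.218 → R4 fires; A=2 X=3 S=18
Draw 12: a1=0.708, a2=1.206, a3=0.210, a4=2.898, a5=1.347, a0=6.369; τ=−ln(0.0725)/6.369=0.412 → t=1.383 > T=1.22: stop.
Read off X at T=1.22: 3

X at T = 3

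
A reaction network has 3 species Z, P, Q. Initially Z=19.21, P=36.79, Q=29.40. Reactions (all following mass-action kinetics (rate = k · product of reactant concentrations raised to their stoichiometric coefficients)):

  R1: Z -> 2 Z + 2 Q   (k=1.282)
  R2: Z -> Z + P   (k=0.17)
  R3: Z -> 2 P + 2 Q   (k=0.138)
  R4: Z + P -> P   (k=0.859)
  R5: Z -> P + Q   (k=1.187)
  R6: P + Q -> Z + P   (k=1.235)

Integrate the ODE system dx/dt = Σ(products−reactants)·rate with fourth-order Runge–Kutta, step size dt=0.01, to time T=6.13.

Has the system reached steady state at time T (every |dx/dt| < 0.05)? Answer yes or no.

RK4 with dt=0.01: 613 steps to T=6.13. Trajectory (selected grid times):
t=0.00: Z=19.21 P=36.79 Q=29.40
t=0.68: Z=0.00 P=39.55 Q=0.00
t=1.36: Z=0.00 P=39.55 Q=0.00
t=2.04: Z=0.00 P=39.55 Q=0.00
t=2.72: Z=0.00 P=39.55 Q=0.00
t=3.41: Z=0.00 P=39.55 Q=0.00
t=4.09: Z=0.00 P=39.55 Q=0.00
t=4.77: Z=0.00 P=39.55 Q=0.00
t=5.45: Z=0.00 P=39.55 Q=0.00
t=6.13: Z=0.00 P=39.55 Q=0.00
Rates at T: R1=0.0000, R2=0.0000, R3=0.0000, R4=0.0000, R5=0.0000, R6=0.0000
dx/dt at T (Σ net stoichiometry × rate): Z=-0.0000, P=+0.0000, Q=-0.0000
Largest |dx/dt| is |-0.0000| (Z) < 0.05 → steady.

Steady state at T: yes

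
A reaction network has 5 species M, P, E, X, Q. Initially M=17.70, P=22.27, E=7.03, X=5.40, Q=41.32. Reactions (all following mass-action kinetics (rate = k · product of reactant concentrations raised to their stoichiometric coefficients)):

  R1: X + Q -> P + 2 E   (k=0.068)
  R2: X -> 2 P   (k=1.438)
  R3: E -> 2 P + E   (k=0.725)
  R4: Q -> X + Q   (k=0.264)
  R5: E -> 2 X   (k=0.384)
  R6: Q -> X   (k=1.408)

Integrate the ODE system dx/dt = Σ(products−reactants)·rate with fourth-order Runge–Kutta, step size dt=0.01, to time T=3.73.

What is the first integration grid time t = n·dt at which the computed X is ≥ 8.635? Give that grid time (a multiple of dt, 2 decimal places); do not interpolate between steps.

Threshold first reached at t = 0.08

RK4 with dt=0.01: 373 steps to T=3.73. Trajectory (selected grid times):
t=0.00: M=17.70 P=22.27 E=7.03 X=5.40 Q=41.32
t=0.07: M=17.70 P=25.79 E=9.38 X=8.39 Q=36.22
t=0.08: M=17.70 P=26.38 E=9.76 X=8.73 Q=35.50
t=0.41: M=17.70 P=52.27 E=21.21 X=14.26 Q=16.98
t=0.83: M=17.70 P=90.30 E=26.45 X=15.84 Q=6.08
t=1.24: M=17.70 P=126.35 E=25.68 X=15.71 Q=2.19
t=1.66: M=17.70 P=160.23 E=22.94 X=14.71 Q=0.78
t=2.07: M=17.70 P=189.74 E=19.96 X=13.33 Q=0.30
t=2.49: M=17.70 P=216.26 E=17.12 X=11.78 Q=0.12
t=2.90: M=17.70 P=238.73 E=14.67 X=10.30 Q=0.05
t=3.32: M=17.70 P=258.57 E=12.50 X=8.90 Q=0.02
t=3.73: M=17.70 P=275.20 E=10.68 X=7.67 Q=0.01
X(0.07)=8.387 < 8.635 but X(0.08)=8.728 ≥ 8.635, so the first grid time is t=0.08.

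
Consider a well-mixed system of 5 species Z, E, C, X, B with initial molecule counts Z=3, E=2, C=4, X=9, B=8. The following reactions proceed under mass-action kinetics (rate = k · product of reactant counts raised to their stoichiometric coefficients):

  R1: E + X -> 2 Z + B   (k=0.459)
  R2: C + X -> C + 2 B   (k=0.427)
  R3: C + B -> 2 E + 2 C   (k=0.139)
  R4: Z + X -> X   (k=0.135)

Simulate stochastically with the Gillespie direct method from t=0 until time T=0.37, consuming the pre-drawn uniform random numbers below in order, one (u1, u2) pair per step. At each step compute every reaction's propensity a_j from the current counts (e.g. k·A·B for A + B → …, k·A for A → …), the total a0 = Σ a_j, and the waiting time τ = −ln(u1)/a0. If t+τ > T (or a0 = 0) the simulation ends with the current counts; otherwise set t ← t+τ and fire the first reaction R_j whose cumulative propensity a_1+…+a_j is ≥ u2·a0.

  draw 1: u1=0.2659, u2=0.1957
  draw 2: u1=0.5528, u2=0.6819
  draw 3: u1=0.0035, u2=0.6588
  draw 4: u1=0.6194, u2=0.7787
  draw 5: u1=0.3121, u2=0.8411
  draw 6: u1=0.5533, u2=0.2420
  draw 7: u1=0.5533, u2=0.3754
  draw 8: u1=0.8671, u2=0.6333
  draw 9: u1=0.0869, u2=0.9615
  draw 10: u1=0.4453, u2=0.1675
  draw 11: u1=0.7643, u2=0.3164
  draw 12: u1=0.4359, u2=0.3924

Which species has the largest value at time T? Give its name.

Dominant species at T: B

t=0.000: Z=3 E=2 C=4 X=9 B=8
Draw 1: a1=8.262, a2=15.372, a3=4.448, a4=3.645, a0=31.727; τ=−ln(0.2659)/31.727=0.042 → t=0.042; u2·a0=0.1957·31.727=6.209 ≤ a1=8.262 → R1 fires; Z=5 E=1 C=4 X=8 B=9
Draw 2: a1=3.672, a2=13.664, a3=5.004, a4=5.400, a0=27.740; τ=−ln(0.5528)/27.740=0.021 → t=0.063; u2·a0=0.6819·27.740=18.916; a1+a2=17.336 < 18.916 ≤ a1+…+a3=22.340 → R3 fires; Z=5 E=3 C=5 X=8 B=8
Draw 3: a1=11.016, a2=17.080, a3=5.560, a4=5.400, a0=39.056; τ=−ln(0.0035)/39.056=0.145 → t=0.208; u2·a0=0.6588·39.056=25.730; a1=11.016 < 25.730 ≤ a1+a2=28.096 → R2 fires; Z=5 E=3 C=5 X=7 B=10
Draw 4: a1=9.639, a2=14.945, a3=6.950, a4=4.725, a0=36.259; τ=−ln(0.6194)/36.259=0.013 → t=0.221; u2·a0=0.7787·36.259=28.235; a1+a2=24.584 < 28.235 ≤ a1+…+a3=31.534 → R3 fires; Z=5 E=5 C=6 X=7 B=9
Draw 5: a1=16.065, a2=17.934, a3=7.506, a4=4.725, a0=46.230; τ=−ln(0.3121)/46.230=0.025 → t=0.246; u2·a0=0.8411·46.230=38.884; a1+a2=33.999 < 38.884 ≤ a1+…+a3=41.505 → R3 fires; Z=5 E=7 C=7 X=7 B=8
Draw 6: a1=22.491, a2=20.923, a3=7.784, a4=4.725, a0=55.923; τ=−ln(0.5533)/55.923=0.011 → t=0.257; u2·a0=0.2420·55.923=13.533 ≤ a1=22.491 → R1 fires; Z=7 E=6 C=7 X=6 B=9
Draw 7: a1=16.524, a2=17.934, a3=8.757, a4=5.670, a0=48.885; τ=−ln(0.5533)/48.885=0.012 → t=0.269; u2·a0=0.3754·48.885=18.351; a1=16.524 < 18.351 ≤ a1+a2=34.458 → R2 fires; Z=7 E=6 C=7 X=5 B=11
Draw 8: a1=13.770, a2=14.945, a3=10.703, a4=4.725, a0=44.143; τ=−ln(0.8671)/44.143=0.003 → t=0.272; u2·a0=0.6333·44.143=27.956; a1=13.770 < 27.956 ≤ a1+a2=28.715 → R2 fires; Z=7 E=6 C=7 X=4 B=13
Draw 9: a1=11.016, a2=11.956, a3=12.649, a4=3.780, a0=39.401; τ=−ln(0.0869)/39.401=0.062 → t=0.334; u2·a0=0.9615·39.401=37.884; a1+…+a3=35.621 < 37.884 ≤ a1+…+a4=39.401 → R4 fires; Z=6 E=6 C=7 X=4 B=13
Draw 10: a1=11.016, a2=11.956, a3=12.649, a4=3.240, a0=38.861; τ=−ln(0.4453)/38.861=0.021 → t=0.355; u2·a0=0.1675·38.861=6.509 ≤ a1=11.016 → R1 fires; Z=8 E=5 C=7 X=3 B=14
Draw 11: a1=6.885, a2=8.967, a3=13.622, a4=3.240, a0=32.714; τ=−ln(0.7643)/32.714=0.008 → t=0.363; u2·a0=0.3164·32.714=10.351; a1=6.885 < 10.351 ≤ a1+a2=15.852 → R2 fires; Z=8 E=5 C=7 X=2 B=16
Draw 12: a1=4.590, a2=5.978, a3=15.568, a4=2.160, a0=28.296; τ=−ln(0.4359)/28.296=0.029 → t=0.393 > T=0.37: stop.
At T=0.37: Z=8 E=5 C=7 X=2 B=16; the largest is B.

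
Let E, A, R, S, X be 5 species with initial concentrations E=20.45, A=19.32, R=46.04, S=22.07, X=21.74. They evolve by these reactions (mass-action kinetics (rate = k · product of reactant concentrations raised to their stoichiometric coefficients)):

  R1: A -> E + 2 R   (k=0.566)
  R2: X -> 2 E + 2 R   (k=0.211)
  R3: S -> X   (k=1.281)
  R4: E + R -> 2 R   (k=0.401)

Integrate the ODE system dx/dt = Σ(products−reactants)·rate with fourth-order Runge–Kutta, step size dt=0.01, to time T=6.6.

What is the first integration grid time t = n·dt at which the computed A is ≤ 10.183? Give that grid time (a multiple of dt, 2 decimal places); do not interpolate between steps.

Threshold first reached at t = 1.14

RK4 with dt=0.01: 660 steps to T=6.6. Trajectory (selected grid times):
t=0.00: E=20.45 A=19.32 R=46.04 S=22.07 X=21.74
t=0.73: E=0.50 A=12.78 R=102.53 S=8.66 X=30.92
t=1.13: E=0.40 A=10.19 R=121.03 S=5.19 X=31.73
t=1.14: E=0.40 A=10.13 R=121.47 S=5.12 X=31.73
t=1.47: E=0.33 A=8.41 R=135.51 S=3.36 X=31.30
t=2.20: E=0.24 A=5.56 R=162.70 S=1.32 X=28.70
t=2.93: E=0.17 A=3.68 R=185.07 S=0.52 X=25.34
t=3.67: E=0.13 A=2.42 R=203.65 S=0.20 X=21.96
t=4.40: E=0.10 A=1.60 R=218.71 S=0.08 X=18.94
t=5.13: E=0.08 A=1.06 R=231.19 S=0.03 X=16.28
t=5.87: E=0.06 A=0.70 R=241.71 S=0.01 X=13.94
t=6.60: E=0.05 A=0.46 R=250.40 S=0.00 X=11.96
A(1.13)=10.192 > 10.183 but A(1.14)=10.134 ≤ 10.183, so the first grid time is t=1.14.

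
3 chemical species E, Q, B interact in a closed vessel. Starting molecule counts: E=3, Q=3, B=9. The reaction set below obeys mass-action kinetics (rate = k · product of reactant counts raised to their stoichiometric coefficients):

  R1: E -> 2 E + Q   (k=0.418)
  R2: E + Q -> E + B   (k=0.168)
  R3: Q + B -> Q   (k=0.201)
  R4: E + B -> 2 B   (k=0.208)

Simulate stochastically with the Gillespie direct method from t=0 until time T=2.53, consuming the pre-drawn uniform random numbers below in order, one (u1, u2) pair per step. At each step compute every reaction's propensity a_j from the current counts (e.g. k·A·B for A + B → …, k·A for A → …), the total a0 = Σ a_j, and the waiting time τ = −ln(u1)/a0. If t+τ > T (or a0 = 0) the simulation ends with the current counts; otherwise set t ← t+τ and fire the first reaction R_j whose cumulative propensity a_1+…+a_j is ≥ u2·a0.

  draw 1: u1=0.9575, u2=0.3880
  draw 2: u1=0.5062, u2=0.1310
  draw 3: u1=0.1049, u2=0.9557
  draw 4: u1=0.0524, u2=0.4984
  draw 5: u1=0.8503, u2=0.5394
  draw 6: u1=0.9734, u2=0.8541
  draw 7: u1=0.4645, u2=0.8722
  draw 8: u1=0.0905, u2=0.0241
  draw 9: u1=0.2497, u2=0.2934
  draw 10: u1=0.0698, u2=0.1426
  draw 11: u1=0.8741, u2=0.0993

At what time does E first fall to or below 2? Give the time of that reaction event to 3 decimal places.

Threshold first reached at t = 0.253

t=0.000: E=3 Q=3 B=9
Draw 1: a1=1.254, a2=1.512, a3=5.427, a4=5.616, a0=13.809; τ=−ln(0.9575)/13.809=0.003 → t=0.003; u2·a0=0.3880·13.809=5.358; a1+a2=2.766 < 5.358 ≤ a1+…+a3=8.193 → R3 fires; E=3 Q=3 B=8
Draw 2: a1=1.254, a2=1.512, a3=4.824, a4=4.992, a0=12.582; τ=−ln(0.5062)/12.582=0.054 → t=0.057; u2·a0=0.1310·12.582=1.648; a1=1.254 < 1.648 ≤ a1+a2=2.766 → R2 fires; E=3 Q=2 B=9
Draw 3: a1=1.254, a2=1.008, a3=3.618, a4=5.616, a0=11.496; τ=−ln(0.1049)/11.496=0.196 → t=0.253; u2·a0=0.9557·11.496=10.987; a1+…+a3=5.880 < 10.987 ≤ a1+…+a4=11.496 → R4 fires; E=2 Q=2 B=10
Draw 4: a1=0.836, a2=0.672, a3=4.020, a4=4.160, a0=9.688; τ=−ln(0.0524)/9.688=0.304 → t=0.558; u2·a0=0.4984·9.688=4.828; a1+a2=1.508 < 4.828 ≤ a1+…+a3=5.528 → R3 fires; E=2 Q=2 B=9
Draw 5: a1=0.836, a2=0.672, a3=3.618, a4=3.744, a0=8.870; τ=−ln(0.8503)/8.870=0.018 → t=0.576; u2·a0=0.5394·8.870=4.784; a1+a2=1.508 < 4.784 ≤ a1+…+a3=5.126 → R3 fires; E=2 Q=2 B=8
Draw 6: a1=0.836, a2=0.672, a3=3.216, a4=3.328, a0=8.052; τ=−ln(0.9734)/8.052=0.003 → t=0.579; u2·a0=0.8541·8.052=6.877; a1+…+a3=4.724 < 6.877 ≤ a1+…+a4=8.052 → R4 fires; E=1 Q=2 B=9
Draw 7: a1=0.418, a2=0.336, a3=3.618, a4=1.872, a0=6.244; τ=−ln(0.4645)/6.244=0.123 → t=0.702; u2·a0=0.8722·6.244=5.446; a1+…+a3=4.372 < 5.446 ≤ a1+…+a4=6.244 → R4 fires; E=0 Q=2 B=10
Draw 8: a1=0.000, a2=0.000, a3=4.020, a4=0.000, a0=4.020; τ=−ln(0.0905)/4.020=0.598 → t=1.300; u2·a0=0.0241·4.020=0.097; a1+a2=0.000 < 0.097 ≤ a1+…+a3=4.020 → R3 fires; E=0 Q=2 B=9
Draw 9: a1=0.000, a2=0.000, a3=3.618, a4=0.000, a0=3.618; τ=−ln(0.2497)/3.618=0.383 → t=1.683; u2·a0=0.2934·3.618=1.062; a1+a2=0.000 < 1.062 ≤ a1+…+a3=3.618 → R3 fires; E=0 Q=2 B=8
Draw 10: a1=0.000, a2=0.000, a3=3.216, a4=0.000, a0=3.216; τ=−ln(0.0698)/3.216=0.828 → t=2.511; u2·a0=0.1426·3.216=0.459; a1+a2=0.000 < 0.459 ≤ a1+…+a3=3.216 → R3 fires; E=0 Q=2 B=7
Draw 11: a1=0.000, a2=0.000, a3=2.814, a4=0.000, a0=2.814; τ=−ln(0.8741)/2.814=0.048 → t=2.559 > T=2.53: stop.
E first becomes ≤ 2 when it reaches 2 at the event at t=0.253.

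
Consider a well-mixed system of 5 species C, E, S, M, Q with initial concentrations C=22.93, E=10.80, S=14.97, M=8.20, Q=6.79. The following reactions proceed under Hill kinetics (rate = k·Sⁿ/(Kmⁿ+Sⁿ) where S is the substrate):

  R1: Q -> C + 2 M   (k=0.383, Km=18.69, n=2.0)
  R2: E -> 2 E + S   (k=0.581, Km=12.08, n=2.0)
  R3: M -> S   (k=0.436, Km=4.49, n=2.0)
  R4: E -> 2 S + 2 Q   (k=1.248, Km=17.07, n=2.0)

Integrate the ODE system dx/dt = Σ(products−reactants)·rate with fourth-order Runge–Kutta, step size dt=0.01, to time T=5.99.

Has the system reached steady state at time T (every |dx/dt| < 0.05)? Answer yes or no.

RK4 with dt=0.01: 599 steps to T=5.99. Trajectory (selected grid times):
t=0.00: C=22.93 E=10.80 S=14.97 M=8.20 Q=6.79
t=0.67: C=22.96 E=10.73 S=15.84 M=8.04 Q=7.23
t=1.33: C=23.00 E=10.67 S=16.69 M=7.89 Q=7.66
t=2.00: C=23.04 E=10.61 S=17.55 M=7.75 Q=8.09
t=2.66: C=23.08 E=10.54 S=18.39 M=7.62 Q=8.51
t=3.33: C=23.12 E=10.48 S=19.23 M=7.49 Q=8.92
t=3.99: C=23.17 E=10.42 S=20.06 M=7.38 Q=9.32
t=4.66: C=23.22 E=10.36 S=20.89 M=7.27 Q=9.72
t=5.32: C=23.28 E=10.30 S=21.70 M=7.18 Q=10.11
t=5.99: C=23.34 E=10.24 S=22.52 M=7.09 Q=10.49
Rates at T: R1=0.0918, R2=0.2430, R3=0.3111, R4=0.3304
dx/dt at T (Σ net stoichiometry × rate): C=+0.0918, E=-0.0874, S=+1.2150, M=-0.1275, Q=+0.5691
Largest |dx/dt| is |+1.2150| (S) ≥ 0.05 → not steady.

Steady state at T: no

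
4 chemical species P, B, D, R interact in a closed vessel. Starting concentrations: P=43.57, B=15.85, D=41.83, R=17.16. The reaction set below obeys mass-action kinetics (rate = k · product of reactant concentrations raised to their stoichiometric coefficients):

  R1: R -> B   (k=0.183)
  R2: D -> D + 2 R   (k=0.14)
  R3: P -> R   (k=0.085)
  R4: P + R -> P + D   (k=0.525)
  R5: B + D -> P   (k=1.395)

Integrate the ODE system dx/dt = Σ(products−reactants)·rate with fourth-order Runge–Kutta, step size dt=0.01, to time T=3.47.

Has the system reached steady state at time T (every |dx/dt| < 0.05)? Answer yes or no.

Steady state at T: no

RK4 with dt=0.01: 347 steps to T=3.47. Trajectory (selected grid times):
t=0.00: P=43.57 B=15.85 D=41.83 R=17.16
t=0.39: P=57.65 B=0.00 D=49.06 R=0.61
t=0.77: P=55.86 B=0.00 D=56.32 R=0.69
t=1.16: P=54.09 B=0.00 D=64.54 R=0.78
t=1.54: P=52.43 B=0.00 D=73.36 R=0.89
t=1.93: P=50.79 B=0.00 D=83.36 R=1.02
t=2.31: P=49.25 B=0.00 D=94.11 R=1.16
t=2.70: P=47.73 B=0.00 D=106.31 R=1.32
t=3.08: P=46.31 B=0.00 D=119.45 R=1.51
t=3.47: P=44.91 B=0.00 D=134.36 R=1.72
Rates at T: R1=0.3146, R2=18.8103, R3=3.8174, R4=40.5372, R5=0.3146
dx/dt at T (Σ net stoichiometry × rate): P=-3.5028, B=+0.0001, D=+40.2226, R=+0.5862
Largest |dx/dt| is |+40.2226| (D) ≥ 0.05 → not steady.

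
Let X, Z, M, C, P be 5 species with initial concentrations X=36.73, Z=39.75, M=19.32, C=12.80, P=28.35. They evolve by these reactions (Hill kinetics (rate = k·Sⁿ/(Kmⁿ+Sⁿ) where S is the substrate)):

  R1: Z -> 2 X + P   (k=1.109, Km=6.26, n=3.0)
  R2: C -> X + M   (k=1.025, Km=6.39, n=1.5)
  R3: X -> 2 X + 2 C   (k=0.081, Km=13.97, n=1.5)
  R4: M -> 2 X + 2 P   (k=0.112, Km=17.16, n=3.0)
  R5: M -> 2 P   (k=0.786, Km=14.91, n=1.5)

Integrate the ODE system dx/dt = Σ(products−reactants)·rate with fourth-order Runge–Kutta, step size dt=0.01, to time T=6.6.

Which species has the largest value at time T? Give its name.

RK4 with dt=0.01: 660 steps to T=6.6. Trajectory (selected grid times):
t=0.00: X=36.73 Z=39.75 M=19.32 C=12.80 P=28.35
t=0.73: X=39.04 Z=38.94 M=19.48 C=12.35 P=29.94
t=1.47: X=41.37 Z=38.13 M=19.63 C=11.90 P=31.55
t=2.20: X=43.66 Z=37.32 M=19.77 C=11.47 P=33.15
t=2.93: X=45.95 Z=36.51 M=19.89 C=11.04 P=34.75
t=3.67: X=48.25 Z=35.70 M=20.01 C=10.62 P=36.37
t=4.40: X=50.52 Z=34.89 M=20.12 C=10.22 P=37.98
t=5.13: X=52.78 Z=34.09 M=20.21 C=9.83 P=39.59
t=5.87: X=55.06 Z=33.27 M=20.29 C=9.44 P=41.22
t=6.60: X=57.30 Z=32.47 M=20.37 C=9.07 P=42.83
At T=6.6: X=57.30 Z=32.47 M=20.37 C=9.07 P=42.83; the largest is X.

Dominant species at T: X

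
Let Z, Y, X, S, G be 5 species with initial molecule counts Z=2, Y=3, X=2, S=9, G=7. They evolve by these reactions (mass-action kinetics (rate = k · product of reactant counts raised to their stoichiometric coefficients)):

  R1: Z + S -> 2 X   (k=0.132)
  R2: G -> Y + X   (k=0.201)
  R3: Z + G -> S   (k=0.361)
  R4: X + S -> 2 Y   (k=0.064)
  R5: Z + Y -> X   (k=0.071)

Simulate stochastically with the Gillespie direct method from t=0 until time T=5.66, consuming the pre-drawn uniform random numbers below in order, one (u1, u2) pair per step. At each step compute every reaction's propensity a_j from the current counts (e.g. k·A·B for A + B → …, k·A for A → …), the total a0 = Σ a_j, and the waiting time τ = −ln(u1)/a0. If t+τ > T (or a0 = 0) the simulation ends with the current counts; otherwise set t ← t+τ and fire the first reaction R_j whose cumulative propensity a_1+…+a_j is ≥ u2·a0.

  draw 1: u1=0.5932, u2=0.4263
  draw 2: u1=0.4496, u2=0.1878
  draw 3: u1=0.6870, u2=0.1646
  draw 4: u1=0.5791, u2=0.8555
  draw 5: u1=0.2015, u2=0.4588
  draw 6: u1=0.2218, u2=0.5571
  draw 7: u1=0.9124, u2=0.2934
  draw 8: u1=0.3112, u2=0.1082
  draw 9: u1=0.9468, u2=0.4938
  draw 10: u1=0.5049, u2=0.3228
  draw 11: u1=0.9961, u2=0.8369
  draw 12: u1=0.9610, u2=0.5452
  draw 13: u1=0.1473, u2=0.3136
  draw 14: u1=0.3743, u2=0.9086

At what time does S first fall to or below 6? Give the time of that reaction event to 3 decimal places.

Threshold first reached at t = 1.593

t=0.000: Z=2 Y=3 X=2 S=9 G=7
Draw 1: a1=2.376, a2=1.407, a3=5.054, a4=1.152, a5=0.426, a0=10.415; τ=−ln(0.5932)/10.415=0.050 → t=0.050; u2·a0=0.4263·10.415=4.440; a1+a2=3.783 < 4.440 ≤ a1+…+a3=8.837 → R3 fires; Z=1 Y=3 X=2 S=10 G=6
Draw 2: a1=1.320, a2=1.206, a3=2.166, a4=1.280, a5=0.213, a0=6.185; τ=−ln(0.4496)/6.185=0.129 → t=0.179; u2·a0=0.1878·6.185=1.162 ≤ a1=1.320 → R1 fires; Z=0 Y=3 X=4 S=9 G=6
Draw 3: a1=0.000, a2=1.206, a3=0.000, a4=2.304, a5=0.000, a0=3.510; τ=−ln(0.6870)/3.510=0.107 → t=0.286; u2·a0=0.1646·3.510=0.578; a1=0.000 < 0.578 ≤ a1+a2=1.206 → R2 fires; Z=0 Y=4 X=5 S=9 G=5
Draw 4: a1=0.000, a2=1.005, a3=0.000, a4=2.880, a5=0.000, a0=3.885; τ=−ln(0.5791)/3.885=0.141 → t=0.427; u2·a0=0.8555·3.885=3.324; a1+…+a3=1.005 < 3.324 ≤ a1+…+a4=3.885 → R4 fires; Z=0 Y=6 X=4 S=8 G=5
Draw 5: a1=0.000, a2=1.005, a3=0.000, a4=2.048, a5=0.000, a0=3.053; τ=−ln(0.2015)/3.053=0.525 → t=0.952; u2·a0=0.4588·3.053=1.401; a1+…+a3=1.005 < 1.401 ≤ a1+…+a4=3.053 → R4 fires; Z=0 Y=8 X=3 S=7 G=5
Draw 6: a1=0.000, a2=1.005, a3=0.000, a4=1.344, a5=0.000, a0=2.349; τ=−ln(0.2218)/2.349=0.641 → t=1.593; u2·a0=0.5571·2.349=1.309; a1+…+a3=1.005 < 1.309 ≤ a1+…+a4=2.349 → R4 fires; Z=0 Y=10 X=2 S=6 G=5
Draw 7: a1=0.000, a2=1.005, a3=0.000, a4=0.768, a5=0.000, a0=1.773; τ=−ln(0.9124)/1.773=0.052 → t=1.645; u2·a0=0.2934·1.773=0.520; a1=0.000 < 0.520 ≤ a1+a2=1.005 → R2 fires; Z=0 Y=11 X=3 S=6 G=4
Draw 8: a1=0.000, a2=0.804, a3=0.000, a4=1.152, a5=0.000, a0=1.956; τ=−ln(0.3112)/1.956=0.597 → t=2.241; u2·a0=0.1082·1.956=0.212; a1=0.000 < 0.212 ≤ a1+a2=0.804 → R2 fires; Z=0 Y=12 X=4 S=6 G=3
Draw 9: a1=0.000, a2=0.603, a3=0.000, a4=1.536, a5=0.000, a0=2.139; τ=−ln(0.9468)/2.139=0.026 → t=2.267; u2·a0=0.4938·2.139=1.056; a1+…+a3=0.603 < 1.056 ≤ a1+…+a4=2.139 → R4 fires; Z=0 Y=14 X=3 S=5 G=3
Draw 10: a1=0.000, a2=0.603, a3=0.000, a4=0.960, a5=0.000, a0=1.563; τ=−ln(0.5049)/1.563=0.437 → t=2.704; u2·a0=0.3228·1.563=0.505; a1=0.000 < 0.505 ≤ a1+a2=0.603 → R2 fires; Z=0 Y=15 X=4 S=5 G=2
Draw 11: a1=0.000, a2=0.402, a3=0.000, a4=1.280, a5=0.000, a0=1.682; τ=−ln(0.9961)/1.682=0.002 → t=2.706; u2·a0=0.8369·1.682=1.408; a1+…+a3=0.402 < 1.408 ≤ a1+…+a4=1.682 → R4 fires; Z=0 Y=17 X=3 S=4 G=2
Draw 12: a1=0.000, a2=0.402, a3=0.000, a4=0.768, a5=0.000, a0=1.170; τ=−ln(0.9610)/1.170=0.034 → t=2.740; u2·a0=0.5452·1.170=0.638; a1+…+a3=0.402 < 0.638 ≤ a1+…+a4=1.170 → R4 fires; Z=0 Y=19 X=2 S=3 G=2
Draw 13: a1=0.000, a2=0.402, a3=0.000, a4=0.384, a5=0.000, a0=0.786; τ=−ln(0.1473)/0.786=2.437 → t=5.177; u2·a0=0.3136·0.786=0.246; a1=0.000 < 0.246 ≤ a1+a2=0.402 → R2 fires; Z=0 Y=20 X=3 S=3 G=1
Draw 14: a1=0.000, a2=0.201, a3=0.000, a4=0.576, a5=0.000, a0=0.777; τ=−ln(0.3743)/0.777=1.265 → t=6.442 > T=5.66: stop.
S first becomes ≤ 6 when it reaches 6 at the event at t=1.593.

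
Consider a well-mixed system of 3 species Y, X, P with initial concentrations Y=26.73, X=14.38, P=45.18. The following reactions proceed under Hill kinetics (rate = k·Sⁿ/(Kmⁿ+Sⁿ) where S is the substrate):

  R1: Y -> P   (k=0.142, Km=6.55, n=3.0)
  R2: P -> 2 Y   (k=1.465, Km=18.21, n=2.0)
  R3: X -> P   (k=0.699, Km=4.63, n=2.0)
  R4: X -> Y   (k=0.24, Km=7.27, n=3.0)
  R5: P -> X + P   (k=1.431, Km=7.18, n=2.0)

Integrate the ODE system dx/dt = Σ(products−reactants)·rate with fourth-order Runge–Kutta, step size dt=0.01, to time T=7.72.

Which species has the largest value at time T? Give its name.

RK4 with dt=0.01: 772 steps to T=7.72. Trajectory (selected grid times):
t=0.00: Y=26.73 X=14.38 P=45.18
t=0.86: Y=28.96 X=14.85 P=44.76
t=1.72: Y=31.18 X=15.31 P=44.36
t=2.57: Y=33.38 X=15.77 P=43.96
t=3.43: Y=35.59 X=16.22 P=43.56
t=4.29: Y=37.80 X=16.67 P=43.17
t=5.15: Y=40.01 X=17.12 P=42.78
t=6.00: Y=42.18 X=17.56 P=42.40
t=6.86: Y=44.38 X=18.00 P=42.02
t=7.72: Y=46.57 X=18.44 P=41.65
At T=7.72: Y=46.57 X=18.44 P=41.65; the largest is Y.

Dominant species at T: Y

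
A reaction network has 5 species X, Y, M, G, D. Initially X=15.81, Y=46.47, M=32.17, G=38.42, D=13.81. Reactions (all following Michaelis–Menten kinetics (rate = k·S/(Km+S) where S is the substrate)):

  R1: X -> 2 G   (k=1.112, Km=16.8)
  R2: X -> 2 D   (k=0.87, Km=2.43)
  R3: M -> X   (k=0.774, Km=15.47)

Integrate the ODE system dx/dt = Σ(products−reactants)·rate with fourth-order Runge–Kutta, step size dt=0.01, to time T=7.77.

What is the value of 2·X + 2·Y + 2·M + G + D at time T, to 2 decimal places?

Check how each reaction changes W = 2·X + 2·Y + 2·M + G + D (weight of products minus weight of reactants):
R1: X -> 2 G: (1·2) − (2·1) = 2 − 2 = 0
R2: X -> 2 D: (1·2) − (2·1) = 2 − 2 = 0
R3: M -> X: (2·1) − (2·1) = 2 − 2 = 0
Every reaction leaves W unchanged, so W is conserved and no simulation is needed: W(T) = W(0) = 2·15.81 + 2·46.47 + 2·32.17 + 38.42 + 13.81 = 241.13

Value at T = 241.13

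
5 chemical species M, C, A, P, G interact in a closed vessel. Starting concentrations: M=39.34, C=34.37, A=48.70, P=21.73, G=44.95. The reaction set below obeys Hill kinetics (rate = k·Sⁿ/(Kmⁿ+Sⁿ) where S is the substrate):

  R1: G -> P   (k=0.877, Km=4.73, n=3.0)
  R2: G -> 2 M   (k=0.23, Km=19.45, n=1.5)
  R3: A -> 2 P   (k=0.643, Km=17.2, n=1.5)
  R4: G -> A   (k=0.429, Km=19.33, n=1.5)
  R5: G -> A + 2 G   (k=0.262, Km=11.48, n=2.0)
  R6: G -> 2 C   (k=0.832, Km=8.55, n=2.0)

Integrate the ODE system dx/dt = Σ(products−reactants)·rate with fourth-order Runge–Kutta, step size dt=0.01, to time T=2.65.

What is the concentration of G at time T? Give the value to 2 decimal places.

RK4 with dt=0.01: 265 steps to T=2.65. Trajectory (selected grid times):
t=0.00: M=39.34 C=34.37 A=48.70 P=21.73 G=44.95
t=0.29: M=39.44 C=34.84 A=48.71 P=22.29 G=44.39
t=0.59: M=39.55 C=35.32 A=48.73 P=22.87 G=43.80
t=0.88: M=39.65 C=35.78 A=48.74 P=23.44 G=43.24
t=1.18: M=39.76 C=36.26 A=48.75 P=24.02 G=42.66
t=1.47: M=39.86 C=36.73 A=48.77 P=24.58 G=42.10
t=1.77: M=39.97 C=37.20 A=48.78 P=25.16 G=41.52
t=2.06: M=40.07 C=37.67 A=48.79 P=25.72 G=40.96
t=2.36: M=40.17 C=38.14 A=48.80 P=26.31 G=40.38
t=2.65: M=40.27 C=38.61 A=48.81 P=26.87 G=39.82
Read off G at T=2.65: 39.82

G at T = 39.82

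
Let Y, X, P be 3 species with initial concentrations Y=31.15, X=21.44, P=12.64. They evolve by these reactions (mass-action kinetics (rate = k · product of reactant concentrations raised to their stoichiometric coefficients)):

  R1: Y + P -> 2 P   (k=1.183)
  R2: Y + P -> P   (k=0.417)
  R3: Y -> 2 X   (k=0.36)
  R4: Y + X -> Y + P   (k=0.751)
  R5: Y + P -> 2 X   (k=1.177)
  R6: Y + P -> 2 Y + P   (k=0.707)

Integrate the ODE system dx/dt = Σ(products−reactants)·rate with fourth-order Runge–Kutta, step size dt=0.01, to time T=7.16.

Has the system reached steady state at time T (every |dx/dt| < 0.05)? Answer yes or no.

Steady state at T: yes

RK4 with dt=0.01: 716 steps to T=7.16. Trajectory (selected grid times):
t=0.00: Y=31.15 X=21.44 P=12.64
t=0.80: Y=0.00 X=40.60 P=29.23
t=1.59: Y=0.00 X=40.60 P=29.23
t=2.39: Y=0.00 X=40.60 P=29.23
t=3.18: Y=0.00 X=40.60 P=29.23
t=3.98: Y=0.00 X=40.60 P=29.23
t=4.77: Y=0.00 X=40.60 P=29.23
t=5.57: Y=0.00 X=40.60 P=29.23
t=6.36: Y=0.00 X=40.60 P=29.23
t=7.16: Y=0.00 X=40.60 P=29.23
Rates at T: R1=0.0000, R2=0.0000, R3=0.0000, R4=0.0000, R5=0.0000, R6=0.0000
dx/dt at T (Σ net stoichiometry × rate): Y=-0.0000, X=+0.0000, P=+0.0000
Largest |dx/dt| is |-0.0000| (Y) < 0.05 → steady.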